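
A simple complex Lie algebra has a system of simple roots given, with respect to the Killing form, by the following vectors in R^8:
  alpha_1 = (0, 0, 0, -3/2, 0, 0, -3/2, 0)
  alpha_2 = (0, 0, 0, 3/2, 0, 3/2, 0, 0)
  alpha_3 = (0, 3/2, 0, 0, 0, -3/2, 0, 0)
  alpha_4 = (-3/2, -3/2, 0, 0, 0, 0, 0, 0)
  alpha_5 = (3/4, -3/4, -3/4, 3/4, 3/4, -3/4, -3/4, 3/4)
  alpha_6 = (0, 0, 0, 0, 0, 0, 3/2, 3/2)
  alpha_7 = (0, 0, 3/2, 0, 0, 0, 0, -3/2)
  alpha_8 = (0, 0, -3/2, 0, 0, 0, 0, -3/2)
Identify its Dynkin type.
E8

Compute the Cartan integers a_ij = 2(alpha_i, alpha_j)/(alpha_j, alpha_j); the resulting 8x8 Cartan matrix is
[[2, -1, 0, 0, 0, -1, 0, 0], [-1, 2, -1, 0, 0, 0, 0, 0], [0, -1, 2, -1, 0, 0, 0, 0], [0, 0, -1, 2, 0, 0, 0, 0], [0, 0, 0, 0, 2, 0, -1, 0], [-1, 0, 0, 0, 0, 2, -1, -1], [0, 0, 0, 0, -1, -1, 2, 0], [0, 0, 0, 0, 0, -1, 0, 2]].
All simple roots have the same length, so the diagram is simply laced. The associated Dynkin diagram is a chain of 7 nodes with one extra node attached to the third node from one end (E_8), so the type is E_8.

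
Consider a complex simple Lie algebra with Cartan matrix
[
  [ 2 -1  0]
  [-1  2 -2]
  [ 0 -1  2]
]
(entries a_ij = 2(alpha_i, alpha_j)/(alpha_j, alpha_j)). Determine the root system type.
The matrix has rank 3 with 2's on the diagonal. Reading the off-diagonal entries as Dynkin edges (a single edge where a_ij = a_ji = -1; a double or triple edge where a_ij * a_ji = 2 or 3), the diagram is a chain of 3 nodes with a double edge at one end; the terminal node there is the unique short simple root (B_3). One simple-root ordering that puts it in standard form is (alpha_1, alpha_2, alpha_3). So the algebra is type B_3, i.e. so(7).

B3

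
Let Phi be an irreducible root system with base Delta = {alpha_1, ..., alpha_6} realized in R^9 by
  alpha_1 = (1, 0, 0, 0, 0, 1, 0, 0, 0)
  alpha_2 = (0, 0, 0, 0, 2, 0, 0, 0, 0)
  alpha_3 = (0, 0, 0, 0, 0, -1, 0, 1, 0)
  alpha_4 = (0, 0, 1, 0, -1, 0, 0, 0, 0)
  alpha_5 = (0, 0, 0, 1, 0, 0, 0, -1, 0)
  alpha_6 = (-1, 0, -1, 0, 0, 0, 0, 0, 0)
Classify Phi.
C6

Compute the Cartan integers a_ij = 2(alpha_i, alpha_j)/(alpha_j, alpha_j); the resulting 6x6 Cartan matrix is
[[2, 0, -1, 0, 0, -1], [0, 2, 0, -2, 0, 0], [-1, 0, 2, 0, -1, 0], [0, -1, 0, 2, 0, -1], [0, 0, -1, 0, 2, 0], [-1, 0, 0, -1, 0, 2]].
The roots have two lengths (squared-length ratio 2:1); the short ones are alpha_{1,3,4,5,6}. The associated Dynkin diagram is a chain of 6 nodes with a double edge at one end; the terminal node there is the unique long simple root (C_6), so the type is C_6 (the algebra sp(12)).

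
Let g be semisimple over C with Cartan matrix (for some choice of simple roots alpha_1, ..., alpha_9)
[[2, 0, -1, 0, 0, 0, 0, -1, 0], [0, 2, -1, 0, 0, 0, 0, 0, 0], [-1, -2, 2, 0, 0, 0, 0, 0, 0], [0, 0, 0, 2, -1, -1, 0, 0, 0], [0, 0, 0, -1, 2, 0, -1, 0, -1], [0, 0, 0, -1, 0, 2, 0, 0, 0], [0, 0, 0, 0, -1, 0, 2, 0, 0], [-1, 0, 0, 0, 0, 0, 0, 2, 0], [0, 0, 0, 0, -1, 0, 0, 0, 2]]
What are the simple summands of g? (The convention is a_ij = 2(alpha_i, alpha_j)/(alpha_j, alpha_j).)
B_4 (so(9)) + D_5 (so(10))

The diagram associated to this matrix has two connected components: the simple roots {alpha_1, alpha_2, alpha_3, alpha_8} form a chain of 4 nodes with a double edge at one end; the terminal node there is the unique short simple root (B_4), and {alpha_4, alpha_5, alpha_6, alpha_7, alpha_9} form a chain of 3 nodes with a fork of two nodes at one end (D_5). A semisimple Lie algebra decomposes uniquely as the direct sum of simple ideals, one per connected component of its Dynkin diagram, so g ≅ B_4 ⊕ D_5 (dimension 36 + 45 = 81).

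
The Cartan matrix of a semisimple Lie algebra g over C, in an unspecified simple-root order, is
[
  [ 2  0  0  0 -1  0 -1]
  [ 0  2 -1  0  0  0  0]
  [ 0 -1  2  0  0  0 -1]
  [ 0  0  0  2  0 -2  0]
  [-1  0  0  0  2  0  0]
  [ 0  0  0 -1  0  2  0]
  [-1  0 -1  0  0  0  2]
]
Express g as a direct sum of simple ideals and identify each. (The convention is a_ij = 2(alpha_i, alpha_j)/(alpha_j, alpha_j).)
The diagram associated to this matrix has two connected components: the simple roots {alpha_1, alpha_2, alpha_3, alpha_5, alpha_7} form a chain of 5 nodes with single edges (A_5), and {alpha_4, alpha_6} form a chain of 2 nodes with a double edge at one end; the terminal node there is the unique short simple root (B_2). A semisimple Lie algebra decomposes uniquely as the direct sum of simple ideals, one per connected component of its Dynkin diagram, so g ≅ A_5 ⊕ B_2 (dimension 35 + 10 = 45).

A5 + B2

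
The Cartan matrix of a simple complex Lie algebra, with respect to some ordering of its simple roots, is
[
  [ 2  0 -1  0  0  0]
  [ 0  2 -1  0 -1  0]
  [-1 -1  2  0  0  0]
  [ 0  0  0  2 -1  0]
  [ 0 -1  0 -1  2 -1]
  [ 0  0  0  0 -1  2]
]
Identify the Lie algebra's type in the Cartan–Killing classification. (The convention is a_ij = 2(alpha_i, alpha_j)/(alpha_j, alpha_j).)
The matrix has rank 6 with 2's on the diagonal. Reading the off-diagonal entries as Dynkin edges (a single edge where a_ij = a_ji = -1; a double or triple edge where a_ij * a_ji = 2 or 3), the diagram is a chain of 4 nodes with a fork of two nodes at one end (D_6). One simple-root ordering that puts it in standard form is (alpha_1, alpha_3, alpha_2, alpha_5, alpha_4, alpha_6). So the algebra is type D_6, i.e. so(12).

D_6 (so(12))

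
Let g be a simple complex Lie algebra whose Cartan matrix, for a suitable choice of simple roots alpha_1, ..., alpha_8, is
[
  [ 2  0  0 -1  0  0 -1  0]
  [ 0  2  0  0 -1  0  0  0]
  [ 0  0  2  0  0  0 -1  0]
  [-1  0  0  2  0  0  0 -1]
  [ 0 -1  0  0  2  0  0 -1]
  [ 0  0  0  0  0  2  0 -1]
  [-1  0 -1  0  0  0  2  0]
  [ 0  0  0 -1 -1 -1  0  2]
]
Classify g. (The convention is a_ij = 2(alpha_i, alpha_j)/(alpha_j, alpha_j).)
type E_8

The matrix has rank 8 with 2's on the diagonal. Reading the off-diagonal entries as Dynkin edges (a single edge where a_ij = a_ji = -1; a double or triple edge where a_ij * a_ji = 2 or 3), the diagram is a chain of 7 nodes with one extra node attached to the third node from one end (E_8). One simple-root ordering that puts it in standard form is (alpha_2, alpha_6, alpha_5, alpha_8, alpha_4, alpha_1, alpha_7, alpha_3). So the algebra is type E_8.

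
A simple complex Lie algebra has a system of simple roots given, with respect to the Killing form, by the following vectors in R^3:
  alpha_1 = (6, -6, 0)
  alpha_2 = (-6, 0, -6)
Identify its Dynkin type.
Compute the Cartan integers a_ij = 2(alpha_i, alpha_j)/(alpha_j, alpha_j); the resulting 2x2 Cartan matrix is
[[2, -1], [-1, 2]].
All simple roots have the same length, so the diagram is simply laced. The associated Dynkin diagram is a chain of 2 nodes with single edges (A_2), so the type is A_2 (the algebra sl(3)).

A_2 (sl(3))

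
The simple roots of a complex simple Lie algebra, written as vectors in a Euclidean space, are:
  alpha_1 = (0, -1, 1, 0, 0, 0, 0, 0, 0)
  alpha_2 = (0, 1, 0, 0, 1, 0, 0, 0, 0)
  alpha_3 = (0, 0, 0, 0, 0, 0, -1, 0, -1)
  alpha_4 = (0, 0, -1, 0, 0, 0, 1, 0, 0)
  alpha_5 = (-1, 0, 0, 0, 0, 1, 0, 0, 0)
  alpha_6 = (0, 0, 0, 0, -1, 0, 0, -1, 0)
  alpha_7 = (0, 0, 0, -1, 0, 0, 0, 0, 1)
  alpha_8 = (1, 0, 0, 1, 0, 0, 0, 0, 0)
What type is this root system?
Compute the Cartan integers a_ij = 2(alpha_i, alpha_j)/(alpha_j, alpha_j); the resulting 8x8 Cartan matrix is
[[2, -1, 0, -1, 0, 0, 0, 0], [-1, 2, 0, 0, 0, -1, 0, 0], [0, 0, 2, -1, 0, 0, -1, 0], [-1, 0, -1, 2, 0, 0, 0, 0], [0, 0, 0, 0, 2, 0, 0, -1], [0, -1, 0, 0, 0, 2, 0, 0], [0, 0, -1, 0, 0, 0, 2, -1], [0, 0, 0, 0, -1, 0, -1, 2]].
All simple roots have the same length, so the diagram is simply laced. The associated Dynkin diagram is a chain of 8 nodes with single edges (A_8), so the type is A_8 (the algebra sl(9)).

A_8 (sl(9))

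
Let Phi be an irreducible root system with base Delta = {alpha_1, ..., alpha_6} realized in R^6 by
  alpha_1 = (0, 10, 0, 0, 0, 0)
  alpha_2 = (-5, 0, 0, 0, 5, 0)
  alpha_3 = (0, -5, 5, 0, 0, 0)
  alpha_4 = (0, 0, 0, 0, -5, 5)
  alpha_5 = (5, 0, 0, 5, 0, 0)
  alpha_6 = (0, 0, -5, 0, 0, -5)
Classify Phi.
C_6

Compute the Cartan integers a_ij = 2(alpha_i, alpha_j)/(alpha_j, alpha_j); the resulting 6x6 Cartan matrix is
[[2, 0, -2, 0, 0, 0], [0, 2, 0, -1, -1, 0], [-1, 0, 2, 0, 0, -1], [0, -1, 0, 2, 0, -1], [0, -1, 0, 0, 2, 0], [0, 0, -1, -1, 0, 2]].
The roots have two lengths (squared-length ratio 2:1); the short ones are alpha_{2,3,4,5,6}. The associated Dynkin diagram is a chain of 6 nodes with a double edge at one end; the terminal node there is the unique long simple root (C_6), so the type is C_6 (the algebra sp(12)).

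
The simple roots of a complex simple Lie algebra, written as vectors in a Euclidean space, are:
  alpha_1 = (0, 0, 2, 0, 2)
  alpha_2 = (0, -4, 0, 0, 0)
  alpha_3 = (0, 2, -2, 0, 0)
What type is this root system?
C_3

Compute the Cartan integers a_ij = 2(alpha_i, alpha_j)/(alpha_j, alpha_j); the resulting 3x3 Cartan matrix is
[[2, 0, -1], [0, 2, -2], [-1, -1, 2]].
The roots have two lengths (squared-length ratio 2:1); the short ones are alpha_{1,3}. The associated Dynkin diagram is a chain of 3 nodes with a double edge at one end; the terminal node there is the unique long simple root (C_3), so the type is C_3 (the algebra sp(6)).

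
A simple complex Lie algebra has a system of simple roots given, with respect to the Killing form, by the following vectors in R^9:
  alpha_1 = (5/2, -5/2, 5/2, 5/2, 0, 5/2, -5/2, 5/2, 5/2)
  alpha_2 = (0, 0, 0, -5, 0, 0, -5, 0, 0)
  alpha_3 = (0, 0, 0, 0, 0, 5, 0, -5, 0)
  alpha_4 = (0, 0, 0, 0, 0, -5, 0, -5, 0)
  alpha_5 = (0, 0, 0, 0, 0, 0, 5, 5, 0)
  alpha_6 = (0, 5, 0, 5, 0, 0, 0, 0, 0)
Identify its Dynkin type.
E_6

Compute the Cartan integers a_ij = 2(alpha_i, alpha_j)/(alpha_j, alpha_j); the resulting 6x6 Cartan matrix is
[[2, 0, 0, -1, 0, 0], [0, 2, 0, 0, -1, -1], [0, 0, 2, 0, -1, 0], [-1, 0, 0, 2, -1, 0], [0, -1, -1, -1, 2, 0], [0, -1, 0, 0, 0, 2]].
All simple roots have the same length, so the diagram is simply laced. The associated Dynkin diagram is a chain of 5 nodes with one extra node attached to the third node from one end (E_6), so the type is E_6.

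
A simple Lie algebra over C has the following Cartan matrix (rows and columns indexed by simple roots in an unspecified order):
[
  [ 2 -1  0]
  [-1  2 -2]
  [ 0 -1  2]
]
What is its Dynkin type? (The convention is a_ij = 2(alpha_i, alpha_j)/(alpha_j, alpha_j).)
The matrix has rank 3 with 2's on the diagonal. Reading the off-diagonal entries as Dynkin edges (a single edge where a_ij = a_ji = -1; a double or triple edge where a_ij * a_ji = 2 or 3), the diagram is a chain of 3 nodes with a double edge at one end; the terminal node there is the unique short simple root (B_3). One simple-root ordering that puts it in standard form is (alpha_1, alpha_2, alpha_3). So the algebra is type B_3, i.e. so(7).

B_3 (so(7))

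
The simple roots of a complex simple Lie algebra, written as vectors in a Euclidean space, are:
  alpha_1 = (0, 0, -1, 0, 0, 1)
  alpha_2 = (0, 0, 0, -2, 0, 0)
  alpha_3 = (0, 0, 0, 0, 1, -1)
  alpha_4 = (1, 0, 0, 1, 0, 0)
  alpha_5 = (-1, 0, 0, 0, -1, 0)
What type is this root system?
Compute the Cartan integers a_ij = 2(alpha_i, alpha_j)/(alpha_j, alpha_j); the resulting 5x5 Cartan matrix is
[[2, 0, -1, 0, 0], [0, 2, 0, -2, 0], [-1, 0, 2, 0, -1], [0, -1, 0, 2, -1], [0, 0, -1, -1, 2]].
The roots have two lengths (squared-length ratio 2:1); the short ones are alpha_{1,3,4,5}. The associated Dynkin diagram is a chain of 5 nodes with a double edge at one end; the terminal node there is the unique long simple root (C_5), so the type is C_5 (the algebra sp(10)).

type C_5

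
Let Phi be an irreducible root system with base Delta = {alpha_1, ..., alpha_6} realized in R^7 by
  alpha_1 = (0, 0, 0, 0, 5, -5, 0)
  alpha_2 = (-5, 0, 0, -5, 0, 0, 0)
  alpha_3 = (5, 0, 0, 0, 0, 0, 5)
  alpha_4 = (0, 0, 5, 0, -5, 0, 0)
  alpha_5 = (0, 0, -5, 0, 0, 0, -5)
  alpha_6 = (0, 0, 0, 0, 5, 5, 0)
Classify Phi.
Compute the Cartan integers a_ij = 2(alpha_i, alpha_j)/(alpha_j, alpha_j); the resulting 6x6 Cartan matrix is
[[2, 0, 0, -1, 0, 0], [0, 2, -1, 0, 0, 0], [0, -1, 2, 0, -1, 0], [-1, 0, 0, 2, -1, -1], [0, 0, -1, -1, 2, 0], [0, 0, 0, -1, 0, 2]].
All simple roots have the same length, so the diagram is simply laced. The associated Dynkin diagram is a chain of 4 nodes with a fork of two nodes at one end (D_6), so the type is D_6 (the algebra so(12)).

D_6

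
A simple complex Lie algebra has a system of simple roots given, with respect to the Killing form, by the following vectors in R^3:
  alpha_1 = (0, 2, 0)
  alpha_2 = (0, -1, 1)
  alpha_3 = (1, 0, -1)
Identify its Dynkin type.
Compute the Cartan integers a_ij = 2(alpha_i, alpha_j)/(alpha_j, alpha_j); the resulting 3x3 Cartan matrix is
[[2, -2, 0], [-1, 2, -1], [0, -1, 2]].
The roots have two lengths (squared-length ratio 2:1); the short ones are alpha_{2,3}. The associated Dynkin diagram is a chain of 3 nodes with a double edge at one end; the terminal node there is the unique long simple root (C_3), so the type is C_3 (the algebra sp(6)).

type C_3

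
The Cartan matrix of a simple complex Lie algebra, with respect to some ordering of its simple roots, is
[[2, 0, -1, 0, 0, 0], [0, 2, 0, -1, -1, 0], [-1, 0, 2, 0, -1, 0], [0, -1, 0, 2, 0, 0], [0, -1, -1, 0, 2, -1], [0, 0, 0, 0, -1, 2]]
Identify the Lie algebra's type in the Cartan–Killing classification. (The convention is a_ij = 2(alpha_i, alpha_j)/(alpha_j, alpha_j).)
E_6

The matrix has rank 6 with 2's on the diagonal. Reading the off-diagonal entries as Dynkin edges (a single edge where a_ij = a_ji = -1; a double or triple edge where a_ij * a_ji = 2 or 3), the diagram is a chain of 5 nodes with one extra node attached to the third node from one end (E_6). One simple-root ordering that puts it in standard form is (alpha_1, alpha_6, alpha_3, alpha_5, alpha_2, alpha_4). So the algebra is type E_6.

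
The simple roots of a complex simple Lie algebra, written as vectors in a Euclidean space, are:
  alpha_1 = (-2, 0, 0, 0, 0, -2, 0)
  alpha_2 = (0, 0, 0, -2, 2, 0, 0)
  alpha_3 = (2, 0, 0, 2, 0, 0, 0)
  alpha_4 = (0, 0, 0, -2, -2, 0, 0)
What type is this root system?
D_4 (so(8))

Compute the Cartan integers a_ij = 2(alpha_i, alpha_j)/(alpha_j, alpha_j); the resulting 4x4 Cartan matrix is
[[2, 0, -1, 0], [0, 2, -1, 0], [-1, -1, 2, -1], [0, 0, -1, 2]].
All simple roots have the same length, so the diagram is simply laced. The associated Dynkin diagram is a chain of 2 nodes with a fork of two nodes at one end (D_4), so the type is D_4 (the algebra so(8)).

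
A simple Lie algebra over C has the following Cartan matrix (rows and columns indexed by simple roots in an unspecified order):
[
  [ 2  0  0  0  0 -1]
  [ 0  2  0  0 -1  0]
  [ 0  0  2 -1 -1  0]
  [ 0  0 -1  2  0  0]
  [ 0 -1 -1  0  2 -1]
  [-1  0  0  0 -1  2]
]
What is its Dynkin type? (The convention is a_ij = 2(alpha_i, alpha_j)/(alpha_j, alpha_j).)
E_6

The matrix has rank 6 with 2's on the diagonal. Reading the off-diagonal entries as Dynkin edges (a single edge where a_ij = a_ji = -1; a double or triple edge where a_ij * a_ji = 2 or 3), the diagram is a chain of 5 nodes with one extra node attached to the third node from one end (E_6). One simple-root ordering that puts it in standard form is (alpha_4, alpha_2, alpha_3, alpha_5, alpha_6, alpha_1). So the algebra is type E_6.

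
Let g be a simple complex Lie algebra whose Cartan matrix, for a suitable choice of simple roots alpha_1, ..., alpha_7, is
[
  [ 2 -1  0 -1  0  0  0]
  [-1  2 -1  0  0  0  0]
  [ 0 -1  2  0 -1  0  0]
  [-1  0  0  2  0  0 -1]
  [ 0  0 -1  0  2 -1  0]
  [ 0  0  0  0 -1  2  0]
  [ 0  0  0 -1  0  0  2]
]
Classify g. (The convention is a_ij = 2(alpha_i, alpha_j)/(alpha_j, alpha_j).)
The matrix has rank 7 with 2's on the diagonal. Reading the off-diagonal entries as Dynkin edges (a single edge where a_ij = a_ji = -1; a double or triple edge where a_ij * a_ji = 2 or 3), the diagram is a chain of 7 nodes with single edges (A_7). One simple-root ordering that puts it in standard form is (alpha_6, alpha_5, alpha_3, alpha_2, alpha_1, alpha_4, alpha_7). So the algebra is type A_7, i.e. sl(8).

type A_7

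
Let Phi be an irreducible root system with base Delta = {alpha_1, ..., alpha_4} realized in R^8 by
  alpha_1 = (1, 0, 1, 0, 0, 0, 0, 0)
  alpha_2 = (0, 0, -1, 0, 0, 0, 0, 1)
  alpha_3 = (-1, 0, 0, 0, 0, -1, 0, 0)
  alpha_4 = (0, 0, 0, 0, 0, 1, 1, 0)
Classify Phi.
A_4 (sl(5))

Compute the Cartan integers a_ij = 2(alpha_i, alpha_j)/(alpha_j, alpha_j); the resulting 4x4 Cartan matrix is
[[2, -1, -1, 0], [-1, 2, 0, 0], [-1, 0, 2, -1], [0, 0, -1, 2]].
All simple roots have the same length, so the diagram is simply laced. The associated Dynkin diagram is a chain of 4 nodes with single edges (A_4), so the type is A_4 (the algebra sl(5)).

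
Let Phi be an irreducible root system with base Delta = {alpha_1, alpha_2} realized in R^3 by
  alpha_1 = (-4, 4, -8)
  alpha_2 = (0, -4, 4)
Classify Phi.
Compute the Cartan integers a_ij = 2(alpha_i, alpha_j)/(alpha_j, alpha_j); the resulting 2x2 Cartan matrix is
[[2, -3], [-1, 2]].
The roots have two lengths (squared-length ratio 3:1); the short ones are alpha_{2}. The associated Dynkin diagram is two nodes joined by a triple edge (G_2), so the type is G_2.

G_2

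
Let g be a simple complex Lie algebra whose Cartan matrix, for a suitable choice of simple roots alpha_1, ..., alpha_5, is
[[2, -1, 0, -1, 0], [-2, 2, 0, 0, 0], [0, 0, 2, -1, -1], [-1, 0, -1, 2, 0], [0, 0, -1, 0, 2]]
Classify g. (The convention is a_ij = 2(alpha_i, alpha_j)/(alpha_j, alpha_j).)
The matrix has rank 5 with 2's on the diagonal. Reading the off-diagonal entries as Dynkin edges (a single edge where a_ij = a_ji = -1; a double or triple edge where a_ij * a_ji = 2 or 3), the diagram is a chain of 5 nodes with a double edge at one end; the terminal node there is the unique long simple root (C_5). One simple-root ordering that puts it in standard form is (alpha_5, alpha_3, alpha_4, alpha_1, alpha_2). So the algebra is type C_5, i.e. sp(10).

C_5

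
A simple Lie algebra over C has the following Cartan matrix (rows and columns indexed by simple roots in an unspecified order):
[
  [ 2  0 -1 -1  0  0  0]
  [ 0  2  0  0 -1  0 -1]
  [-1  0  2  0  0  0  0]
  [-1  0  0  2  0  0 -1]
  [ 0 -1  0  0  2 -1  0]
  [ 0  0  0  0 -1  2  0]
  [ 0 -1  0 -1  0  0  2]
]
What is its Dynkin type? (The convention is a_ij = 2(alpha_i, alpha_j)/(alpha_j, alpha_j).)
The matrix has rank 7 with 2's on the diagonal. Reading the off-diagonal entries as Dynkin edges (a single edge where a_ij = a_ji = -1; a double or triple edge where a_ij * a_ji = 2 or 3), the diagram is a chain of 7 nodes with single edges (A_7). One simple-root ordering that puts it in standard form is (alpha_6, alpha_5, alpha_2, alpha_7, alpha_4, alpha_1, alpha_3). So the algebra is type A_7, i.e. sl(8).

A_7 (sl(8))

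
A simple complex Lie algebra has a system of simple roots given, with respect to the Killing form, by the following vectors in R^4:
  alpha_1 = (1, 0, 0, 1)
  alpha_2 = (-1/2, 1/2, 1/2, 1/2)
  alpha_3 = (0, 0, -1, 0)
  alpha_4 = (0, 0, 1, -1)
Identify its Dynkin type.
Compute the Cartan integers a_ij = 2(alpha_i, alpha_j)/(alpha_j, alpha_j); the resulting 4x4 Cartan matrix is
[[2, 0, 0, -1], [0, 2, -1, 0], [0, -1, 2, -1], [-1, 0, -2, 2]].
The roots have two lengths (squared-length ratio 2:1); the short ones are alpha_{2,3}. The associated Dynkin diagram is a chain of 4 nodes with a double edge between the middle two (F_4), so the type is F_4.

F4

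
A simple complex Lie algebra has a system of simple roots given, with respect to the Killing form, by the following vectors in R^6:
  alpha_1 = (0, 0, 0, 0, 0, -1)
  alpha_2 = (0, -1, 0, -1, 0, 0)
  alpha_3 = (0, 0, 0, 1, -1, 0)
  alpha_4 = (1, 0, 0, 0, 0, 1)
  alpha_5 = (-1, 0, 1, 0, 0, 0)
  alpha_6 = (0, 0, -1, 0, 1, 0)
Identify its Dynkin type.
Compute the Cartan integers a_ij = 2(alpha_i, alpha_j)/(alpha_j, alpha_j); the resulting 6x6 Cartan matrix is
[[2, 0, 0, -1, 0, 0], [0, 2, -1, 0, 0, 0], [0, -1, 2, 0, 0, -1], [-2, 0, 0, 2, -1, 0], [0, 0, 0, -1, 2, -1], [0, 0, -1, 0, -1, 2]].
The roots have two lengths (squared-length ratio 2:1); the short ones are alpha_{1}. The associated Dynkin diagram is a chain of 6 nodes with a double edge at one end; the terminal node there is the unique short simple root (B_6), so the type is B_6 (the algebra so(13)).

B_6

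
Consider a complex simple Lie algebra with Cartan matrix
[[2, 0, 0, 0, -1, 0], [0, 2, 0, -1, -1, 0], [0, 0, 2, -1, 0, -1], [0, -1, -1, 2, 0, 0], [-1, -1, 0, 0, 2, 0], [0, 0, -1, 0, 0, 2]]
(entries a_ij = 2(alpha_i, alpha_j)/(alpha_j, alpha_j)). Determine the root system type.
The matrix has rank 6 with 2's on the diagonal. Reading the off-diagonal entries as Dynkin edges (a single edge where a_ij = a_ji = -1; a double or triple edge where a_ij * a_ji = 2 or 3), the diagram is a chain of 6 nodes with single edges (A_6). One simple-root ordering that puts it in standard form is (alpha_6, alpha_3, alpha_4, alpha_2, alpha_5, alpha_1). So the algebra is type A_6, i.e. sl(7).

type A_6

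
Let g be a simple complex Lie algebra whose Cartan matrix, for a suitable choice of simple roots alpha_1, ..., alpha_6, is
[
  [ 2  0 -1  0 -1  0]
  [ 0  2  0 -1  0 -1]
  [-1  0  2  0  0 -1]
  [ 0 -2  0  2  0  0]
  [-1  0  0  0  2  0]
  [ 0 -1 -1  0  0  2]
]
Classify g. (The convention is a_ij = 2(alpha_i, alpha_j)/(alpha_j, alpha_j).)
The matrix has rank 6 with 2's on the diagonal. Reading the off-diagonal entries as Dynkin edges (a single edge where a_ij = a_ji = -1; a double or triple edge where a_ij * a_ji = 2 or 3), the diagram is a chain of 6 nodes with a double edge at one end; the terminal node there is the unique long simple root (C_6). One simple-root ordering that puts it in standard form is (alpha_5, alpha_1, alpha_3, alpha_6, alpha_2, alpha_4). So the algebra is type C_6, i.e. sp(12).

C_6 (sp(12))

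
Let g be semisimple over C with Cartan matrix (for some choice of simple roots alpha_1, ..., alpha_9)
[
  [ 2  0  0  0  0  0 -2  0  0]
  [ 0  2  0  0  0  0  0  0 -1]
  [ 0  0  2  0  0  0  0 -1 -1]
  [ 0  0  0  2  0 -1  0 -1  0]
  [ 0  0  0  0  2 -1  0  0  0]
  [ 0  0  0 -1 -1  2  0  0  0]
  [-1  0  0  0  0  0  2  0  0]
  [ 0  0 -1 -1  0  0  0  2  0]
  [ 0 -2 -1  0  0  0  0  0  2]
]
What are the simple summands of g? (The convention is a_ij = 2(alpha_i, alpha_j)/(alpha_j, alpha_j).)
The diagram associated to this matrix has two connected components: the simple roots {alpha_1, alpha_7} form a chain of 2 nodes with a double edge at one end; the terminal node there is the unique short simple root (B_2), and {alpha_2, alpha_3, alpha_4, alpha_5, alpha_6, alpha_8, alpha_9} form a chain of 7 nodes with a double edge at one end; the terminal node there is the unique short simple root (B_7). A semisimple Lie algebra decomposes uniquely as the direct sum of simple ideals, one per connected component of its Dynkin diagram, so g ≅ B_2 ⊕ B_7 (dimension 10 + 105 = 115).

type B_2 + type B_7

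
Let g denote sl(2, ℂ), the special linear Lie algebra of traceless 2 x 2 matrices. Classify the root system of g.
This is sl(2), which has dimension 2^2 - 1 = 3 and rank 2 - 1 = 1 (a Cartan subalgebra is the diagonal traceless matrices). In the classification of classical Lie algebras, the special linear algebra sl(n+1) has type A_n; here n = 1, so the Dynkin diagram is a chain of 1 nodes with single edges (A_1). Hence the type is A_1.

A_1 (sl(2))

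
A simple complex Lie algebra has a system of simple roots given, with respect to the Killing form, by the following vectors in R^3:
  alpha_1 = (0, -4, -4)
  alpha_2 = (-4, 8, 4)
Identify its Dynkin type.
Compute the Cartan integers a_ij = 2(alpha_i, alpha_j)/(alpha_j, alpha_j); the resulting 2x2 Cartan matrix is
[[2, -1], [-3, 2]].
The roots have two lengths (squared-length ratio 3:1); the short ones are alpha_{1}. The associated Dynkin diagram is two nodes joined by a triple edge (G_2), so the type is G_2.

G_2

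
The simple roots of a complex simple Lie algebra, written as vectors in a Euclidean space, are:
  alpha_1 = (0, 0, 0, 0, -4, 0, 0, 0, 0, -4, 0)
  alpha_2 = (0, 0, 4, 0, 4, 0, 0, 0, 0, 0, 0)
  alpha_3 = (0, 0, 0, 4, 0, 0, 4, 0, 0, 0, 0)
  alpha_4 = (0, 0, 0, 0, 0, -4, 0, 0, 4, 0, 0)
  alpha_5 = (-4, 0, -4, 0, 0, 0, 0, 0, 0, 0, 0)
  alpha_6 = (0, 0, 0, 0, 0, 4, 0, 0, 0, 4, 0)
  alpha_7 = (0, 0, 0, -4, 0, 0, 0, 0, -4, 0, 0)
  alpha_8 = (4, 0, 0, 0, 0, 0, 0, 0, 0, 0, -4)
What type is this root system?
Compute the Cartan integers a_ij = 2(alpha_i, alpha_j)/(alpha_j, alpha_j); the resulting 8x8 Cartan matrix is
[[2, -1, 0, 0, 0, -1, 0, 0], [-1, 2, 0, 0, -1, 0, 0, 0], [0, 0, 2, 0, 0, 0, -1, 0], [0, 0, 0, 2, 0, -1, -1, 0], [0, -1, 0, 0, 2, 0, 0, -1], [-1, 0, 0, -1, 0, 2, 0, 0], [0, 0, -1, -1, 0, 0, 2, 0], [0, 0, 0, 0, -1, 0, 0, 2]].
All simple roots have the same length, so the diagram is simply laced. The associated Dynkin diagram is a chain of 8 nodes with single edges (A_8), so the type is A_8 (the algebra sl(9)).

A_8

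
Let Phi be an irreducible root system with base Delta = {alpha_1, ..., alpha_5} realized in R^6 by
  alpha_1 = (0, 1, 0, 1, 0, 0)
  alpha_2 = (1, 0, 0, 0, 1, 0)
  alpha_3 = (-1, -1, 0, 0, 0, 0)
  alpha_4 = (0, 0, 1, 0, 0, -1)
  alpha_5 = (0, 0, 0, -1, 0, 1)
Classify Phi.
Compute the Cartan integers a_ij = 2(alpha_i, alpha_j)/(alpha_j, alpha_j); the resulting 5x5 Cartan matrix is
[[2, 0, -1, 0, -1], [0, 2, -1, 0, 0], [-1, -1, 2, 0, 0], [0, 0, 0, 2, -1], [-1, 0, 0, -1, 2]].
All simple roots have the same length, so the diagram is simply laced. The associated Dynkin diagram is a chain of 5 nodes with single edges (A_5), so the type is A_5 (the algebra sl(6)).

A_5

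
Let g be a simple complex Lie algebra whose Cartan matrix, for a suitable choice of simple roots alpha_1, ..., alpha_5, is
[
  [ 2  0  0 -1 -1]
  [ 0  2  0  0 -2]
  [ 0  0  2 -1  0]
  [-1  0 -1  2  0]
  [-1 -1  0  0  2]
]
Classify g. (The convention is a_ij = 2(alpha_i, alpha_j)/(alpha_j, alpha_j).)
The matrix has rank 5 with 2's on the diagonal. Reading the off-diagonal entries as Dynkin edges (a single edge where a_ij = a_ji = -1; a double or triple edge where a_ij * a_ji = 2 or 3), the diagram is a chain of 5 nodes with a double edge at one end; the terminal node there is the unique long simple root (C_5). One simple-root ordering that puts it in standard form is (alpha_3, alpha_4, alpha_1, alpha_5, alpha_2). So the algebra is type C_5, i.e. sp(10).

C_5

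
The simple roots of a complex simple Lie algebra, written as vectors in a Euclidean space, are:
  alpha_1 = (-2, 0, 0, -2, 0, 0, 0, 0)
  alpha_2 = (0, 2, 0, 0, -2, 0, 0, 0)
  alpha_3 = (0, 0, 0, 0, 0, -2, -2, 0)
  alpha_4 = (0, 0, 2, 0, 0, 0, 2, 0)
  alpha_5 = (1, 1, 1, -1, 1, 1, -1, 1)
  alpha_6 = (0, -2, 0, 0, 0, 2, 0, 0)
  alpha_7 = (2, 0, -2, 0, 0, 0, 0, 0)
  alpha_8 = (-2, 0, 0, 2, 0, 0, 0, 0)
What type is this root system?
Compute the Cartan integers a_ij = 2(alpha_i, alpha_j)/(alpha_j, alpha_j); the resulting 8x8 Cartan matrix is
[[2, 0, 0, 0, 0, 0, -1, 0], [0, 2, 0, 0, 0, -1, 0, 0], [0, 0, 2, -1, 0, -1, 0, 0], [0, 0, -1, 2, 0, 0, -1, 0], [0, 0, 0, 0, 2, 0, 0, -1], [0, -1, -1, 0, 0, 2, 0, 0], [-1, 0, 0, -1, 0, 0, 2, -1], [0, 0, 0, 0, -1, 0, -1, 2]].
All simple roots have the same length, so the diagram is simply laced. The associated Dynkin diagram is a chain of 7 nodes with one extra node attached to the third node from one end (E_8), so the type is E_8.

E_8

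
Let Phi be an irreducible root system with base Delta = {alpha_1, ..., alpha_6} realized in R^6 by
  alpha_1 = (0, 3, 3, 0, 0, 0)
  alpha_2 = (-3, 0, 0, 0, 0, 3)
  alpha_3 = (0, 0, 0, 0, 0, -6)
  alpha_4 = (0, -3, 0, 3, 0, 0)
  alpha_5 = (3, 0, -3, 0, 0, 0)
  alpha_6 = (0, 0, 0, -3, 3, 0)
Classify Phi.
Compute the Cartan integers a_ij = 2(alpha_i, alpha_j)/(alpha_j, alpha_j); the resulting 6x6 Cartan matrix is
[[2, 0, 0, -1, -1, 0], [0, 2, -1, 0, -1, 0], [0, -2, 2, 0, 0, 0], [-1, 0, 0, 2, 0, -1], [-1, -1, 0, 0, 2, 0], [0, 0, 0, -1, 0, 2]].
The roots have two lengths (squared-length ratio 2:1); the short ones are alpha_{1,2,4,5,6}. The associated Dynkin diagram is a chain of 6 nodes with a double edge at one end; the terminal node there is the unique long simple root (C_6), so the type is C_6 (the algebra sp(12)).

C6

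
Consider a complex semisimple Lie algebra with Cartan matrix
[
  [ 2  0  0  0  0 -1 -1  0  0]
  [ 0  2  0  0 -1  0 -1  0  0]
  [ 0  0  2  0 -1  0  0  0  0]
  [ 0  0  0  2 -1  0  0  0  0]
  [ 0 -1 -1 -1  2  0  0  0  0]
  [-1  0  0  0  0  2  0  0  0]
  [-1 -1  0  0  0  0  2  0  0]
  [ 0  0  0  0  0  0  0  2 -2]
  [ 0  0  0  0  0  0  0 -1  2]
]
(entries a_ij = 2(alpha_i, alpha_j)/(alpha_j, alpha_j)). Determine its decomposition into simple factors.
The diagram associated to this matrix has two connected components: the simple roots {alpha_8, alpha_9} form a chain of 2 nodes with a double edge at one end; the terminal node there is the unique short simple root (B_2), and {alpha_1, alpha_2, alpha_3, alpha_4, alpha_5, alpha_6, alpha_7} form a chain of 5 nodes with a fork of two nodes at one end (D_7). A semisimple Lie algebra decomposes uniquely as the direct sum of simple ideals, one per connected component of its Dynkin diagram, so g ≅ B_2 ⊕ D_7 (dimension 10 + 91 = 101).

B2 + D7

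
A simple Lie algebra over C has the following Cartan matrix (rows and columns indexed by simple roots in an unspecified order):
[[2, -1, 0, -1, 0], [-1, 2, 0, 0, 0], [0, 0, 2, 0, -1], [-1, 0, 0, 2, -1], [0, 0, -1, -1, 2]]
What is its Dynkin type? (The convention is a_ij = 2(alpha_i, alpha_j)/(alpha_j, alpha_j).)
A5

The matrix has rank 5 with 2's on the diagonal. Reading the off-diagonal entries as Dynkin edges (a single edge where a_ij = a_ji = -1; a double or triple edge where a_ij * a_ji = 2 or 3), the diagram is a chain of 5 nodes with single edges (A_5). One simple-root ordering that puts it in standard form is (alpha_2, alpha_1, alpha_4, alpha_5, alpha_3). So the algebra is type A_5, i.e. sl(6).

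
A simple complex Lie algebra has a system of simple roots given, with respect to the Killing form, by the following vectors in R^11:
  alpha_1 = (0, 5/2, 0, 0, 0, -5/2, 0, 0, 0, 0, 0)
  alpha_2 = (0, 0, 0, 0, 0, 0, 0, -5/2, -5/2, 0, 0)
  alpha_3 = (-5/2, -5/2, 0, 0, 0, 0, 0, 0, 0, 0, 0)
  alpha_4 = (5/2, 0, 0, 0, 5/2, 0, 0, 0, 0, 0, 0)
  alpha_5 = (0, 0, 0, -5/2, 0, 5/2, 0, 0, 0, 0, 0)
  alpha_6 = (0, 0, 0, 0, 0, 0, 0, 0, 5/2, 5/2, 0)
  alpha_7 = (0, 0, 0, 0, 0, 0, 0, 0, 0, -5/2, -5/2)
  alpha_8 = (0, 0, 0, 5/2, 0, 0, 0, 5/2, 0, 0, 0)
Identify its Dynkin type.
type A_8

Compute the Cartan integers a_ij = 2(alpha_i, alpha_j)/(alpha_j, alpha_j); the resulting 8x8 Cartan matrix is
[[2, 0, -1, 0, -1, 0, 0, 0], [0, 2, 0, 0, 0, -1, 0, -1], [-1, 0, 2, -1, 0, 0, 0, 0], [0, 0, -1, 2, 0, 0, 0, 0], [-1, 0, 0, 0, 2, 0, 0, -1], [0, -1, 0, 0, 0, 2, -1, 0], [0, 0, 0, 0, 0, -1, 2, 0], [0, -1, 0, 0, -1, 0, 0, 2]].
All simple roots have the same length, so the diagram is simply laced. The associated Dynkin diagram is a chain of 8 nodes with single edges (A_8), so the type is A_8 (the algebra sl(9)).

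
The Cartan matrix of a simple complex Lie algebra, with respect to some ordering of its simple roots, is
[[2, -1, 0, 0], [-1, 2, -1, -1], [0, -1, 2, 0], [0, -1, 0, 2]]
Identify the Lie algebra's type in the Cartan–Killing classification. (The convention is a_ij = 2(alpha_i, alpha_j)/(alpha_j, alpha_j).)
The matrix has rank 4 with 2's on the diagonal. Reading the off-diagonal entries as Dynkin edges (a single edge where a_ij = a_ji = -1; a double or triple edge where a_ij * a_ji = 2 or 3), the diagram is a chain of 2 nodes with a fork of two nodes at one end (D_4). One simple-root ordering that puts it in standard form is (alpha_4, alpha_2, alpha_3, alpha_1). So the algebra is type D_4, i.e. so(8).

D_4 (so(8))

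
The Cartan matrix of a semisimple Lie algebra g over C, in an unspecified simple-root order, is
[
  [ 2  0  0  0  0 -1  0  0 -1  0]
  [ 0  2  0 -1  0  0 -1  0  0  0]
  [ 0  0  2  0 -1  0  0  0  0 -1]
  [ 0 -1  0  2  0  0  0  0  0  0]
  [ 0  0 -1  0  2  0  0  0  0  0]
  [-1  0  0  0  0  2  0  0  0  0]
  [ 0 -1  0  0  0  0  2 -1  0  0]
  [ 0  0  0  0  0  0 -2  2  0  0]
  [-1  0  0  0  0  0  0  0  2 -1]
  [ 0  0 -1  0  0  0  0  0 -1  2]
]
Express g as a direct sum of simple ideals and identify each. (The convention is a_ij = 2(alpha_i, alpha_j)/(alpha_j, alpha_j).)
A_6 (sl(7)) ⊕ C_4 (sp(8))

The diagram associated to this matrix has two connected components: the simple roots {alpha_1, alpha_3, alpha_5, alpha_6, alpha_9, alpha_10} form a chain of 6 nodes with single edges (A_6), and {alpha_2, alpha_4, alpha_7, alpha_8} form a chain of 4 nodes with a double edge at one end; the terminal node there is the unique long simple root (C_4). A semisimple Lie algebra decomposes uniquely as the direct sum of simple ideals, one per connected component of its Dynkin diagram, so g ≅ A_6 ⊕ C_4 (dimension 48 + 36 = 84).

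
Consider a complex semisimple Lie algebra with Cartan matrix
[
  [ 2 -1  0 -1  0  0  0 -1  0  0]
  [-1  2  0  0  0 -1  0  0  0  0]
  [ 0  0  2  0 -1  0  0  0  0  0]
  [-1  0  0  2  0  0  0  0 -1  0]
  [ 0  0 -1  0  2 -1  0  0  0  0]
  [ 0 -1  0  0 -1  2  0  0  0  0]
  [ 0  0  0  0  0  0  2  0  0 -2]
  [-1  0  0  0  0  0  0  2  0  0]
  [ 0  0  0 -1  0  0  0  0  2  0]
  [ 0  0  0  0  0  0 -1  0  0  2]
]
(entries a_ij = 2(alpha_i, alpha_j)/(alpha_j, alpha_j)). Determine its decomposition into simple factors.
The diagram associated to this matrix has two connected components: the simple roots {alpha_7, alpha_10} form a chain of 2 nodes with a double edge at one end; the terminal node there is the unique short simple root (B_2), and {alpha_1, alpha_2, alpha_3, alpha_4, alpha_5, alpha_6, alpha_8, alpha_9} form a chain of 7 nodes with one extra node attached to the third node from one end (E_8). A semisimple Lie algebra decomposes uniquely as the direct sum of simple ideals, one per connected component of its Dynkin diagram, so g ≅ B_2 ⊕ E_8 (dimension 10 + 248 = 258).

B_2 + E_8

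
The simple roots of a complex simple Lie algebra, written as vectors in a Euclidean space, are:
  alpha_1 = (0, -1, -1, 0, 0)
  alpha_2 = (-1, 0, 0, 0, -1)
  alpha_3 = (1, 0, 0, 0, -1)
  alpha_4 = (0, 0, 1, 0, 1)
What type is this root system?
Compute the Cartan integers a_ij = 2(alpha_i, alpha_j)/(alpha_j, alpha_j); the resulting 4x4 Cartan matrix is
[[2, 0, 0, -1], [0, 2, 0, -1], [0, 0, 2, -1], [-1, -1, -1, 2]].
All simple roots have the same length, so the diagram is simply laced. The associated Dynkin diagram is a chain of 2 nodes with a fork of two nodes at one end (D_4), so the type is D_4 (the algebra so(8)).

type D_4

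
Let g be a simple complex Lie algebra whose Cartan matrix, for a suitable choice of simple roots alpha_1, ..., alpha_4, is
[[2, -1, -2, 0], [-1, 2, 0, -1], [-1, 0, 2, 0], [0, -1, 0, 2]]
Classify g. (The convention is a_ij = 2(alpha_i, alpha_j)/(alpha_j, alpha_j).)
B4

The matrix has rank 4 with 2's on the diagonal. Reading the off-diagonal entries as Dynkin edges (a single edge where a_ij = a_ji = -1; a double or triple edge where a_ij * a_ji = 2 or 3), the diagram is a chain of 4 nodes with a double edge at one end; the terminal node there is the unique short simple root (B_4). One simple-root ordering that puts it in standard form is (alpha_4, alpha_2, alpha_1, alpha_3). So the algebra is type B_4, i.e. so(9).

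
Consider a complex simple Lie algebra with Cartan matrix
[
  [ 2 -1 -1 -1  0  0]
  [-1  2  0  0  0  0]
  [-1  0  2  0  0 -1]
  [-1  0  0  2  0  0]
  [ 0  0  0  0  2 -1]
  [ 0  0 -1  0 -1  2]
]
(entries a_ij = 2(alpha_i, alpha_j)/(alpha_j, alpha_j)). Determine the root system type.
type D_6

The matrix has rank 6 with 2's on the diagonal. Reading the off-diagonal entries as Dynkin edges (a single edge where a_ij = a_ji = -1; a double or triple edge where a_ij * a_ji = 2 or 3), the diagram is a chain of 4 nodes with a fork of two nodes at one end (D_6). One simple-root ordering that puts it in standard form is (alpha_5, alpha_6, alpha_3, alpha_1, alpha_4, alpha_2). So the algebra is type D_6, i.e. so(12).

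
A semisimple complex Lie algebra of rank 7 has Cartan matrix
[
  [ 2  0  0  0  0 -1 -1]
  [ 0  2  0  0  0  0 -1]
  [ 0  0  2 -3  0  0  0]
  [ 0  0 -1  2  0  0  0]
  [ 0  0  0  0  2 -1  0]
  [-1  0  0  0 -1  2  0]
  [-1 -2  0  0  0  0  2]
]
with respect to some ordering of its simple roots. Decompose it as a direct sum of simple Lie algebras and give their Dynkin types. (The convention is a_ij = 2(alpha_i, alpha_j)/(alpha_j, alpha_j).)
The diagram associated to this matrix has two connected components: the simple roots {alpha_1, alpha_2, alpha_5, alpha_6, alpha_7} form a chain of 5 nodes with a double edge at one end; the terminal node there is the unique short simple root (B_5), and {alpha_3, alpha_4} form two nodes joined by a triple edge (G_2). A semisimple Lie algebra decomposes uniquely as the direct sum of simple ideals, one per connected component of its Dynkin diagram, so g ≅ B_5 ⊕ G_2 (dimension 55 + 14 = 69).

type B_5 + type G_2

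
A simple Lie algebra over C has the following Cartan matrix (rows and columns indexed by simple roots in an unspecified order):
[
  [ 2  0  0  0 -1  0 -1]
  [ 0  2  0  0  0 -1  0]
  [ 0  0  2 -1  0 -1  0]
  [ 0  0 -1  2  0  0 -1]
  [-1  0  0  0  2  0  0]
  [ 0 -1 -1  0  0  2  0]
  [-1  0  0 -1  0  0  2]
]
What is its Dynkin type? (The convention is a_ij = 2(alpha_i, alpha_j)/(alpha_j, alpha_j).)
The matrix has rank 7 with 2's on the diagonal. Reading the off-diagonal entries as Dynkin edges (a single edge where a_ij = a_ji = -1; a double or triple edge where a_ij * a_ji = 2 or 3), the diagram is a chain of 7 nodes with single edges (A_7). One simple-root ordering that puts it in standard form is (alpha_2, alpha_6, alpha_3, alpha_4, alpha_7, alpha_1, alpha_5). So the algebra is type A_7, i.e. sl(8).

A7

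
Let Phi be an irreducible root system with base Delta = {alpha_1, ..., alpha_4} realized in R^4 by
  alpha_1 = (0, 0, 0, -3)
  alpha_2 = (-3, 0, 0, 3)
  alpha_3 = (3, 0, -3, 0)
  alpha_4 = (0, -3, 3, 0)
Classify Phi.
B4

Compute the Cartan integers a_ij = 2(alpha_i, alpha_j)/(alpha_j, alpha_j); the resulting 4x4 Cartan matrix is
[[2, -1, 0, 0], [-2, 2, -1, 0], [0, -1, 2, -1], [0, 0, -1, 2]].
The roots have two lengths (squared-length ratio 2:1); the short ones are alpha_{1}. The associated Dynkin diagram is a chain of 4 nodes with a double edge at one end; the terminal node there is the unique short simple root (B_4), so the type is B_4 (the algebra so(9)).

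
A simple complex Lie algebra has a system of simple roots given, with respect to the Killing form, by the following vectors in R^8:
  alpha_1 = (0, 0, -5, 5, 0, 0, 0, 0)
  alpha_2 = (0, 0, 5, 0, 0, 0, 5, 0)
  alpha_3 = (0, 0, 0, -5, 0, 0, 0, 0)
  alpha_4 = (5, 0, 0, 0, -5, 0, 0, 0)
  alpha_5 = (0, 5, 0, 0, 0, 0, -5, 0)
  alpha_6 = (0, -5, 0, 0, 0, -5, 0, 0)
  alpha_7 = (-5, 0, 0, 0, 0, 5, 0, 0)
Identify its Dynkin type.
Compute the Cartan integers a_ij = 2(alpha_i, alpha_j)/(alpha_j, alpha_j); the resulting 7x7 Cartan matrix is
[[2, -1, -2, 0, 0, 0, 0], [-1, 2, 0, 0, -1, 0, 0], [-1, 0, 2, 0, 0, 0, 0], [0, 0, 0, 2, 0, 0, -1], [0, -1, 0, 0, 2, -1, 0], [0, 0, 0, 0, -1, 2, -1], [0, 0, 0, -1, 0, -1, 2]].
The roots have two lengths (squared-length ratio 2:1); the short ones are alpha_{3}. The associated Dynkin diagram is a chain of 7 nodes with a double edge at one end; the terminal node there is the unique short simple root (B_7), so the type is B_7 (the algebra so(15)).

type B_7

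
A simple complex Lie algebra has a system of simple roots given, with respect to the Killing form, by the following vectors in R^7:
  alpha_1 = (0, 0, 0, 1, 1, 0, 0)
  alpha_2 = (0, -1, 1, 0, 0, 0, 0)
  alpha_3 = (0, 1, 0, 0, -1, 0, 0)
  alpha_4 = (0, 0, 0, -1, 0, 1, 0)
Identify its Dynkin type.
Compute the Cartan integers a_ij = 2(alpha_i, alpha_j)/(alpha_j, alpha_j); the resulting 4x4 Cartan matrix is
[[2, 0, -1, -1], [0, 2, -1, 0], [-1, -1, 2, 0], [-1, 0, 0, 2]].
All simple roots have the same length, so the diagram is simply laced. The associated Dynkin diagram is a chain of 4 nodes with single edges (A_4), so the type is A_4 (the algebra sl(5)).

A4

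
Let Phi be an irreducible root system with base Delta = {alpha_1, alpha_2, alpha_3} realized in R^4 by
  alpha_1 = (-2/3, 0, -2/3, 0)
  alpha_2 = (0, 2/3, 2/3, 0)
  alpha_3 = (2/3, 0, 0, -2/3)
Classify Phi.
Compute the Cartan integers a_ij = 2(alpha_i, alpha_j)/(alpha_j, alpha_j); the resulting 3x3 Cartan matrix is
[[2, -1, -1], [-1, 2, 0], [-1, 0, 2]].
All simple roots have the same length, so the diagram is simply laced. The associated Dynkin diagram is a chain of 3 nodes with single edges (A_3), so the type is A_3 (the algebra sl(4)).

A3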